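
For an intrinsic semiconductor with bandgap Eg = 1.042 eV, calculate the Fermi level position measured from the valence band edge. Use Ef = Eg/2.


Step 1: For an intrinsic semiconductor, the Fermi level sits at midgap.
Step 2: Ef = Eg / 2 = 1.042 / 2 = 0.521 eV

0.521


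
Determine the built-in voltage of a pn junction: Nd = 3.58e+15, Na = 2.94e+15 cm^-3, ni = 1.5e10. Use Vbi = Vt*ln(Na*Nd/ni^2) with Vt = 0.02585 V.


Step 1: Compute Na*Nd/ni^2 = 2.94e+15 * 3.58e+15 / (1.5e10)^2 = 4.6779e+10
Step 2: ln(4.6779e+10) = 24.5687
Step 3: Vbi = 0.02585 * 24.5687 = 0.635 V

0.635


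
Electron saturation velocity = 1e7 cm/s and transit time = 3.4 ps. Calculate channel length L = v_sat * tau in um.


Step 1: tau in seconds = 3.4 ps * 1e-12 = 3.4000e-12 s
Step 2: L = v_sat * tau = 1e7 * 3.4000e-12 = 3.4000e-05 cm
Step 3: L in um = 3.4000e-05 * 1e4 = 0.34 um

0.34


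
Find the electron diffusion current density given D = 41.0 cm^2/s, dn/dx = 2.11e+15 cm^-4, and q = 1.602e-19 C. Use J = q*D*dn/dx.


Step 1: J = q * D * (dn/dx)
Step 2: J = 1.602e-19 * 41.0 * 2.11e+15
Step 3: J = 1.39e-02 A/cm^2

1.39e-02


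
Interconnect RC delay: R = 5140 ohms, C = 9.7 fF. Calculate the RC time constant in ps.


Step 1: tau = R * C
Step 2: tau = 5140 * 9.7 fF = 5140 * 9.7e-15 F
Step 3: tau = 4.9858e-11 s = 49.858 ps

49.858


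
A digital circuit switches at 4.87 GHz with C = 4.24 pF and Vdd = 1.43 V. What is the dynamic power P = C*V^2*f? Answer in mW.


Step 1: V^2 = 1.43^2 = 2.0449 V^2
Step 2: P = C*V^2*f = 4.24e-12 F * 2.0449 * 4.87e9 Hz
Step 3: P = 4.222473112e-02 W
Step 4: P = 42.225 mW

42.225


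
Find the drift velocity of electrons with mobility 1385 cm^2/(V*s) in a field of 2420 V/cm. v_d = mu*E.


Step 1: v_d = mu * E
Step 2: v_d = 1385 * 2420 = 3351700
Step 3: v_d = 3.35e+06 cm/s

3.35e+06


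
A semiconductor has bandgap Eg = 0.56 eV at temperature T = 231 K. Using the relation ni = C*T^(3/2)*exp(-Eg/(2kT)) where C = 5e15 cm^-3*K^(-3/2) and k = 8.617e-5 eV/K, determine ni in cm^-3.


Step 1: Compute kT = 8.617e-5 * 231 = 0.01990527 eV
Step 2: Exponent = -Eg/(2kT) = -0.56/(2*0.01990527) = -14.06663
Step 3: T^(3/2) = 231^1.5 = 3510.90
Step 4: ni = 5e15 * 3510.90 * exp(-14.06663) = 1.37e+13 cm^-3

1.37e+13


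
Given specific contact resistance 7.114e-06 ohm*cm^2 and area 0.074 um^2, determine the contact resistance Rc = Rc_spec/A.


Step 1: Convert area to cm^2: 0.074 um^2 = 7.4000e-10 cm^2
Step 2: Rc = Rc_spec / A = 7.114e-06 / 7.4000e-10
Step 3: Rc = 9.61e+03 ohms

9.61e+03


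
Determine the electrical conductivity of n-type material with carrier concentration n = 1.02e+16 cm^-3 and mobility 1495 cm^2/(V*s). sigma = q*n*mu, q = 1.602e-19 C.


Step 1: sigma = q * n * mu
Step 2: sigma = 1.602e-19 * 1.02e+16 * 1495
Step 3: sigma = 2.443e+00 S/cm

2.443e+00


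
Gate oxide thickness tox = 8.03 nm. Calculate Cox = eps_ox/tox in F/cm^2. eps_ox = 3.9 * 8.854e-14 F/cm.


Step 1: eps_ox = 3.9 * 8.854e-14 = 3.45306e-13 F/cm
Step 2: tox in cm = 8.03 nm * 1e-7 = 8.0300e-07 cm
Step 3: Cox = 3.45306e-13 / 8.0300e-07 = 4.30e-07 F/cm^2

4.30e-07


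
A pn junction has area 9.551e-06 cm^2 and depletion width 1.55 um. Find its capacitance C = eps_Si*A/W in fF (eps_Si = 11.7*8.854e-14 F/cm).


Step 1: eps_Si = 11.7 * 8.854e-14 = 1.035918e-12 F/cm
Step 2: W in cm = 1.55 * 1e-4 = 1.55e-04 cm
Step 3: C = 1.035918e-12 * 9.551e-06 / 1.55e-04 = 6.383260e-14 F
Step 4: C = 63.83 fF

63.83


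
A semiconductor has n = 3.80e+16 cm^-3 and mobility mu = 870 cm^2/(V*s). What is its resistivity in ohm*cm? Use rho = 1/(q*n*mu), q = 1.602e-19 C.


Step 1: sigma = q * n * mu = 1.602e-19 * 3.80e+16 * 870 = 5.29621e+00 S/cm
Step 2: rho = 1 / sigma = 1 / 5.29621e+00 = 0.1888 ohm*cm

0.1888


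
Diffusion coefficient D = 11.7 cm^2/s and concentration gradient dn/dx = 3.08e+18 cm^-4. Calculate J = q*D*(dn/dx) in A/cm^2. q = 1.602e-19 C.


Step 1: J = q * D * (dn/dx)
Step 2: J = 1.602e-19 * 11.7 * 3.08e+18
Step 3: J = 5.77e+00 A/cm^2

5.77e+00


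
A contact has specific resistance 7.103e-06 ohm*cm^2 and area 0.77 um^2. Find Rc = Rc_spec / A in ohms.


Step 1: Convert area to cm^2: 0.77 um^2 = 7.7000e-09 cm^2
Step 2: Rc = Rc_spec / A = 7.103e-06 / 7.7000e-09
Step 3: Rc = 9.22e+02 ohms

9.22e+02


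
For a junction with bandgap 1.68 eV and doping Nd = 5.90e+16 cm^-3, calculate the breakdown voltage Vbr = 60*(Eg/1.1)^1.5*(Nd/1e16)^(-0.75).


Step 1: Eg/1.1 = 1.68/1.1 = 1.527273
Step 2: (Eg/1.1)^1.5 = 1.527273^1.5 = 1.887448
Step 3: (Nd/1e16)^(-0.75) = (5.9)^(-0.75) = 0.264156
Step 4: Vbr = 60 * 1.887448 * 0.264156 = 29.9 V

29.9


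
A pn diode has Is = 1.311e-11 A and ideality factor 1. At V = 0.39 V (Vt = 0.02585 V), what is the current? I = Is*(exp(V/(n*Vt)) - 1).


Step 1: V/(n*Vt) = 0.39/(1*0.02585) = 15.0870
Step 2: exp(15.0870) = 3.5662e+06
Step 3: I = 1.311e-11 * (3.5662e+06 - 1) = 4.68e-05 A

4.68e-05


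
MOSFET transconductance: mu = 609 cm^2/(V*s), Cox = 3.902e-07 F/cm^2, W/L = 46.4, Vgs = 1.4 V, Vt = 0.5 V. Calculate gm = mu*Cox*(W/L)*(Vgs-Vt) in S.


Step 1: Vov = Vgs - Vt = 1.4 - 0.5 = 0.9 V
Step 2: gm = mu * Cox * (W/L) * Vov
Step 3: gm = 609 * 3.902e-07 * 46.4 * 0.9 = 9.92e-03 S

9.92e-03


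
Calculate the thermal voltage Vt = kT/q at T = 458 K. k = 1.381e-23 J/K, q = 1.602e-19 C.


Step 1: kT = 1.381e-23 * 458 = 6.32498e-21 J
Step 2: Vt = kT/q = 6.32498e-21 / 1.602e-19
Step 3: Vt = 0.03948 V

0.03948


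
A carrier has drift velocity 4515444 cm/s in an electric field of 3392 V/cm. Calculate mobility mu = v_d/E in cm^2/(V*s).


Step 1: mu = v_d / E
Step 2: mu = 4515444 / 3392
Step 3: mu = 1331.2 cm^2/(V*s)

1331.2


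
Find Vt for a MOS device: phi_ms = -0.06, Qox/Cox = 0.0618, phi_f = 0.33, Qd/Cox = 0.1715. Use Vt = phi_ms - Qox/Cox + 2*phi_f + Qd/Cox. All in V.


Step 1: Vt = phi_ms - Qox/Cox + 2*phi_f + Qd/Cox
Step 2: Vt = -0.06 - 0.0618 + 2*0.33 + 0.1715
Step 3: Vt = -0.06 - 0.0618 + 0.66 + 0.1715
Step 4: Vt = 0.7097 V

0.7097


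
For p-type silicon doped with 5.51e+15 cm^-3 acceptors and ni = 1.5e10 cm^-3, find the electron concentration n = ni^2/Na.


Step 1: Majority hole concentration p ≈ Na = 5.51e+15 cm^-3
Step 2: n = ni^2 / Na = (1.5e10)^2 / 5.51e+15
Step 3: n = 4.08e+04 cm^-3

4.08e+04


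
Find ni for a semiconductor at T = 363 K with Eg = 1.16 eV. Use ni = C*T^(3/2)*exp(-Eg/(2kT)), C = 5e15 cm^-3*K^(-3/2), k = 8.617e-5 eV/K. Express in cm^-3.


Step 1: Compute kT = 8.617e-5 * 363 = 0.03127971 eV
Step 2: Exponent = -Eg/(2kT) = -1.16/(2*0.03127971) = -18.54237
Step 3: T^(3/2) = 363^1.5 = 6916.08
Step 4: ni = 5e15 * 6916.08 * exp(-18.54237) = 3.06e+11 cm^-3

3.06e+11


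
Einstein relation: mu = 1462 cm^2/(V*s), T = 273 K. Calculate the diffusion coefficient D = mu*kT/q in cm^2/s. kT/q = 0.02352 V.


Step 1: D = mu * (kT/q)
Step 2: D = 1462 * 0.02352
Step 3: D = 34.39 cm^2/s

34.39


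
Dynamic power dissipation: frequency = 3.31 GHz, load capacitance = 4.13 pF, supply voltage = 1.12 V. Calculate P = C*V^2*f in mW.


Step 1: V^2 = 1.12^2 = 1.2544 V^2
Step 2: P = C*V^2*f = 4.13e-12 F * 1.2544 * 3.31e9 Hz
Step 3: P = 1.714802432e-02 W
Step 4: P = 17.148 mW

17.148


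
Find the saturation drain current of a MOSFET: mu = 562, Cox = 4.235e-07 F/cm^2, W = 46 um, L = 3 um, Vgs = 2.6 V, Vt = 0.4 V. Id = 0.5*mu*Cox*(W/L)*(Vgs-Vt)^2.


Step 1: Overdrive voltage Vov = Vgs - Vt = 2.6 - 0.4 = 2.2 V
Step 2: W/L = 46/3 = 15.3333
Step 3: Id = 0.5 * 562 * 4.235e-07 * 15.3333 * 2.2^2
Step 4: Id = 8.83e-03 A

8.83e-03


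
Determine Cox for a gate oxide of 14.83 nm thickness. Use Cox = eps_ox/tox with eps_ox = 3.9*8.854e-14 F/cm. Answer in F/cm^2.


Step 1: eps_ox = 3.9 * 8.854e-14 = 3.45306e-13 F/cm
Step 2: tox in cm = 14.83 nm * 1e-7 = 1.4830e-06 cm
Step 3: Cox = 3.45306e-13 / 1.4830e-06 = 2.33e-07 F/cm^2

2.33e-07


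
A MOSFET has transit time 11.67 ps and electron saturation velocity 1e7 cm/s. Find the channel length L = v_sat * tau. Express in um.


Step 1: tau in seconds = 11.67 ps * 1e-12 = 1.1670e-11 s
Step 2: L = v_sat * tau = 1e7 * 1.1670e-11 = 1.1670e-04 cm
Step 3: L in um = 1.1670e-04 * 1e4 = 1.167 um

1.167


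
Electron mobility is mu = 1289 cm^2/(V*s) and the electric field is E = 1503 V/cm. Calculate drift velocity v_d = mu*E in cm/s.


Step 1: v_d = mu * E
Step 2: v_d = 1289 * 1503 = 1937367
Step 3: v_d = 1.94e+06 cm/s

1.94e+06


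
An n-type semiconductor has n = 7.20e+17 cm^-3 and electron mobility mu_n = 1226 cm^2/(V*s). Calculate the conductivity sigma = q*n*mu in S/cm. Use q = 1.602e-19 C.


Step 1: sigma = q * n * mu
Step 2: sigma = 1.602e-19 * 7.20e+17 * 1226
Step 3: sigma = 1.414e+02 S/cm

1.414e+02


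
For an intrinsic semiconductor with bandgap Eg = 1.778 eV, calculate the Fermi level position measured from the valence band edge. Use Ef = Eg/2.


Step 1: For an intrinsic semiconductor, the Fermi level sits at midgap.
Step 2: Ef = Eg / 2 = 1.778 / 2 = 0.889 eV

0.889


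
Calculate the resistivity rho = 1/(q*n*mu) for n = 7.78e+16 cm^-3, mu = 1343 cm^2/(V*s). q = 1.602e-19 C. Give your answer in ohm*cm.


Step 1: sigma = q * n * mu = 1.602e-19 * 7.78e+16 * 1343 = 1.67386e+01 S/cm
Step 2: rho = 1 / sigma = 1 / 1.67386e+01 = 0.05974 ohm*cm

0.05974


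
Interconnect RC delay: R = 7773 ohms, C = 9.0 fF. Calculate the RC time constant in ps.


Step 1: tau = R * C
Step 2: tau = 7773 * 9.0 fF = 7773 * 9.0e-15 F
Step 3: tau = 6.9957e-11 s = 69.957 ps

69.957


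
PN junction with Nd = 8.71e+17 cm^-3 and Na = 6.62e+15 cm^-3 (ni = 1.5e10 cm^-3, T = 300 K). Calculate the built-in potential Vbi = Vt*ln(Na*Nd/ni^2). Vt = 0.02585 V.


Step 1: Compute Na*Nd/ni^2 = 6.62e+15 * 8.71e+17 / (1.5e10)^2 = 2.5627e+13
Step 2: ln(2.5627e+13) = 30.8747
Step 3: Vbi = 0.02585 * 30.8747 = 0.798 V

0.798


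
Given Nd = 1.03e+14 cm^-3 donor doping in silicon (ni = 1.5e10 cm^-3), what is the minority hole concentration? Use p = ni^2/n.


Step 1: Since Nd >> ni, n ≈ Nd = 1.03e+14 cm^-3
Step 2: p = ni^2 / n = (1.5e10)^2 / 1.03e+14
Step 3: p = 2.25e20 / 1.03e+14 = 2.18e+06 cm^-3

2.18e+06


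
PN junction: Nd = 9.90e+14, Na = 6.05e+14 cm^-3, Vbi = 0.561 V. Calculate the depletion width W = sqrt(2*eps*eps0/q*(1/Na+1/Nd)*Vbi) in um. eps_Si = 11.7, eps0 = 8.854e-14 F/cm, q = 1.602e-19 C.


Step 1: 1/Na + 1/Nd = 1/6.05e+14 + 1/9.90e+14 = 2.66299e-15
Step 2: 2*eps*eps0/q = 2*11.7*8.854e-14/1.602e-19 = 1.293281e+07
Step 3: W^2 = 1.293281e+07 * 2.66299e-15 * 0.561 = 1.93208e-08
Step 4: W = sqrt(1.93208e-08) = 1.390e-04 cm = 1.39 um

1.39


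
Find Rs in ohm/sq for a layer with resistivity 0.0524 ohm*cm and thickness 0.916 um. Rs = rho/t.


Step 1: Convert thickness to cm: t = 0.916 um = 9.1600e-05 cm
Step 2: Rs = rho / t = 0.0524 / 9.1600e-05
Step 3: Rs = 572.1 ohm/sq

572.1


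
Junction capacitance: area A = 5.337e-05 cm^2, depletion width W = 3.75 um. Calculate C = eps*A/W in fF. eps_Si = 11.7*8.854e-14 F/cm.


Step 1: eps_Si = 11.7 * 8.854e-14 = 1.035918e-12 F/cm
Step 2: W in cm = 3.75 * 1e-4 = 3.75e-04 cm
Step 3: C = 1.035918e-12 * 5.337e-05 / 3.75e-04 = 1.474318e-13 F
Step 4: C = 147.43 fF

147.43


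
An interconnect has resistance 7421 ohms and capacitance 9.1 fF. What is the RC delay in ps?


Step 1: tau = R * C
Step 2: tau = 7421 * 9.1 fF = 7421 * 9.1e-15 F
Step 3: tau = 6.75311e-11 s = 67.5311 ps

67.5311


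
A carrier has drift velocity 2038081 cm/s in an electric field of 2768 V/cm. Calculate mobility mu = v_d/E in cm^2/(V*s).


Step 1: mu = v_d / E
Step 2: mu = 2038081 / 2768
Step 3: mu = 736.3 cm^2/(V*s)

736.3


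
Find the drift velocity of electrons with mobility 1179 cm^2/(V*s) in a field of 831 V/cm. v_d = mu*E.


Step 1: v_d = mu * E
Step 2: v_d = 1179 * 831 = 979749
Step 3: v_d = 9.80e+05 cm/s

9.80e+05


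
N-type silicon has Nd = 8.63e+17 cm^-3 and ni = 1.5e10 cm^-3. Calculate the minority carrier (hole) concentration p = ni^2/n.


Step 1: Since Nd >> ni, n ≈ Nd = 8.63e+17 cm^-3
Step 2: p = ni^2 / n = (1.5e10)^2 / 8.63e+17
Step 3: p = 2.25e20 / 8.63e+17 = 2.61e+02 cm^-3

2.61e+02


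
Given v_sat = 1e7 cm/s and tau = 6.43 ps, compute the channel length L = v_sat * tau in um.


Step 1: tau in seconds = 6.43 ps * 1e-12 = 6.4300e-12 s
Step 2: L = v_sat * tau = 1e7 * 6.4300e-12 = 6.4300e-05 cm
Step 3: L in um = 6.4300e-05 * 1e4 = 0.643 um

0.643


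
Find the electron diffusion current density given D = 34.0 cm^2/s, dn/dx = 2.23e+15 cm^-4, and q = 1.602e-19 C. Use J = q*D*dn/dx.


Step 1: J = q * D * (dn/dx)
Step 2: J = 1.602e-19 * 34.0 * 2.23e+15
Step 3: J = 1.21e-02 A/cm^2

1.21e-02


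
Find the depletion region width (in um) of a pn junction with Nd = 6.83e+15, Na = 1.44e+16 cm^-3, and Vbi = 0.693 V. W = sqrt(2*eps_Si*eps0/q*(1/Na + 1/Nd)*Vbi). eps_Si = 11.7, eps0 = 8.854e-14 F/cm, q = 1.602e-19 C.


Step 1: 1/Na + 1/Nd = 1/1.44e+16 + 1/6.83e+15 = 2.15857e-16
Step 2: 2*eps*eps0/q = 2*11.7*8.854e-14/1.602e-19 = 1.293281e+07
Step 3: W^2 = 1.293281e+07 * 2.15857e-16 * 0.693 = 1.93460e-09
Step 4: W = sqrt(1.93460e-09) = 4.398e-05 cm = 0.4398 um

0.4398


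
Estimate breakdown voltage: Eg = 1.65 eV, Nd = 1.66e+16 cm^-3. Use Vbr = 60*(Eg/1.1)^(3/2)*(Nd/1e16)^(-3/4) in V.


Step 1: Eg/1.1 = 1.65/1.1 = 1.500000
Step 2: (Eg/1.1)^1.5 = 1.500000^1.5 = 1.837117
Step 3: (Nd/1e16)^(-0.75) = (1.66)^(-0.75) = 0.683784
Step 4: Vbr = 60 * 1.837117 * 0.683784 = 75.4 V

75.4


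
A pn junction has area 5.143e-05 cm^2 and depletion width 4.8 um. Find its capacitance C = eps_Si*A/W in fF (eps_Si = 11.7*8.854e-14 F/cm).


Step 1: eps_Si = 11.7 * 8.854e-14 = 1.035918e-12 F/cm
Step 2: W in cm = 4.8 * 1e-4 = 4.80e-04 cm
Step 3: C = 1.035918e-12 * 5.143e-05 / 4.80e-04 = 1.109943e-13 F
Step 4: C = 110.99 fF

110.99


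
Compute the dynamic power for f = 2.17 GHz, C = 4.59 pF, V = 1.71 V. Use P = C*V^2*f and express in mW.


Step 1: V^2 = 1.71^2 = 2.9241 V^2
Step 2: P = C*V^2*f = 4.59e-12 F * 2.9241 * 2.17e9 Hz
Step 3: P = 2.912491323e-02 W
Step 4: P = 29.125 mW

29.125


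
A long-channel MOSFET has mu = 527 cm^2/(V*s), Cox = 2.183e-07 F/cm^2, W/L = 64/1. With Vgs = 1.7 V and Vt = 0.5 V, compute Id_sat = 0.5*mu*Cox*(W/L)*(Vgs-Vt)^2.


Step 1: Overdrive voltage Vov = Vgs - Vt = 1.7 - 0.5 = 1.2 V
Step 2: W/L = 64/1 = 64
Step 3: Id = 0.5 * 527 * 2.183e-07 * 64 * 1.2^2
Step 4: Id = 5.30e-03 A

5.30e-03


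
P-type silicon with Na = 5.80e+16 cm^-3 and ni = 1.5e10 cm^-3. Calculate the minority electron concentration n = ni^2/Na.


Step 1: Majority hole concentration p ≈ Na = 5.80e+16 cm^-3
Step 2: n = ni^2 / Na = (1.5e10)^2 / 5.80e+16
Step 3: n = 3.88e+03 cm^-3

3.88e+03


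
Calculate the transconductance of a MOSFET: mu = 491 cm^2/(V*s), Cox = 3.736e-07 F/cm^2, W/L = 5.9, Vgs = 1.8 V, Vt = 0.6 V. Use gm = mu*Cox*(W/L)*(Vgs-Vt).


Step 1: Vov = Vgs - Vt = 1.8 - 0.6 = 1.2 V
Step 2: gm = mu * Cox * (W/L) * Vov
Step 3: gm = 491 * 3.736e-07 * 5.9 * 1.2 = 1.30e-03 S

1.30e-03


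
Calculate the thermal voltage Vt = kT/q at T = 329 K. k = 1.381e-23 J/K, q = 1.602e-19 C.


Step 1: kT = 1.381e-23 * 329 = 4.54349e-21 J
Step 2: Vt = kT/q = 4.54349e-21 / 1.602e-19
Step 3: Vt = 0.02836 V

0.02836


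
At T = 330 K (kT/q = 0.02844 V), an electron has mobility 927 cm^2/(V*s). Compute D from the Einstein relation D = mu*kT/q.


Step 1: D = mu * (kT/q)
Step 2: D = 927 * 0.02844
Step 3: D = 26.36 cm^2/s

26.36


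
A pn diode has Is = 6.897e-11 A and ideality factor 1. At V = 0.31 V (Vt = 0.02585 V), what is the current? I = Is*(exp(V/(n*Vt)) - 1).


Step 1: V/(n*Vt) = 0.31/(1*0.02585) = 11.9923
Step 2: exp(11.9923) = 1.6151e+05
Step 3: I = 6.897e-11 * (1.6151e+05 - 1) = 1.11e-05 A

1.11e-05


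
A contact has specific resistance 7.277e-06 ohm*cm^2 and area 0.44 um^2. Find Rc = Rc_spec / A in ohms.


Step 1: Convert area to cm^2: 0.44 um^2 = 4.4000e-09 cm^2
Step 2: Rc = Rc_spec / A = 7.277e-06 / 4.4000e-09
Step 3: Rc = 1.65e+03 ohms

1.65e+03


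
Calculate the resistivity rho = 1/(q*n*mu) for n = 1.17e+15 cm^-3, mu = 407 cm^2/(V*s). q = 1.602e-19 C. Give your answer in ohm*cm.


Step 1: sigma = q * n * mu = 1.602e-19 * 1.17e+15 * 407 = 7.62856e-02 S/cm
Step 2: rho = 1 / sigma = 1 / 7.62856e-02 = 13.11 ohm*cm

13.11


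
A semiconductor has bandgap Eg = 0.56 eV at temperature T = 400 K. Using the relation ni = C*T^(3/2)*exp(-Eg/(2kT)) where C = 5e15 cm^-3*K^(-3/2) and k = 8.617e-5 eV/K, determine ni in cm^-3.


Step 1: Compute kT = 8.617e-5 * 400 = 0.034468 eV
Step 2: Exponent = -Eg/(2kT) = -0.56/(2*0.034468) = -8.12348
Step 3: T^(3/2) = 400^1.5 = 8000.00
Step 4: ni = 5e15 * 8000.00 * exp(-8.12348) = 1.19e+16 cm^-3

1.19e+16


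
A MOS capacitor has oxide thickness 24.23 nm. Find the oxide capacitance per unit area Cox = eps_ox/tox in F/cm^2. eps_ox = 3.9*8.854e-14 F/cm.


Step 1: eps_ox = 3.9 * 8.854e-14 = 3.45306e-13 F/cm
Step 2: tox in cm = 24.23 nm * 1e-7 = 2.4230e-06 cm
Step 3: Cox = 3.45306e-13 / 2.4230e-06 = 1.43e-07 F/cm^2

1.43e-07


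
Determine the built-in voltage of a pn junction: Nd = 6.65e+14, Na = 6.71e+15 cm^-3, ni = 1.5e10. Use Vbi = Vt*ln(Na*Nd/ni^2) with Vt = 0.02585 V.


Step 1: Compute Na*Nd/ni^2 = 6.71e+15 * 6.65e+14 / (1.5e10)^2 = 1.9832e+10
Step 2: ln(1.9832e+10) = 23.7106
Step 3: Vbi = 0.02585 * 23.7106 = 0.613 V

0.613


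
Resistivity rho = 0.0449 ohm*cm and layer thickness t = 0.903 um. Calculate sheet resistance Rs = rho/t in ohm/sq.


Step 1: Convert thickness to cm: t = 0.903 um = 9.0300e-05 cm
Step 2: Rs = rho / t = 0.0449 / 9.0300e-05
Step 3: Rs = 497.2 ohm/sq

497.2


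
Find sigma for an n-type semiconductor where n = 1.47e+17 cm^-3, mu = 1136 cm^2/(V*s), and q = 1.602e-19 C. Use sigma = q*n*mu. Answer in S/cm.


Step 1: sigma = q * n * mu
Step 2: sigma = 1.602e-19 * 1.47e+17 * 1136
Step 3: sigma = 2.675e+01 S/cm

2.675e+01


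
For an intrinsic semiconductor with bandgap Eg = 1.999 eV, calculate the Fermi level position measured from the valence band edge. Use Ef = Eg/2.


Step 1: For an intrinsic semiconductor, the Fermi level sits at midgap.
Step 2: Ef = Eg / 2 = 1.999 / 2 = 0.9995 eV

0.9995


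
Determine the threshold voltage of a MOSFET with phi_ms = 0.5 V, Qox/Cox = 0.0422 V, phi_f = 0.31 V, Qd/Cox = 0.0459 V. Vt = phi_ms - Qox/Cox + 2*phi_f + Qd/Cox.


Step 1: Vt = phi_ms - Qox/Cox + 2*phi_f + Qd/Cox
Step 2: Vt = 0.5 - 0.0422 + 2*0.31 + 0.0459
Step 3: Vt = 0.5 - 0.0422 + 0.62 + 0.0459
Step 4: Vt = 1.1237 V

1.1237


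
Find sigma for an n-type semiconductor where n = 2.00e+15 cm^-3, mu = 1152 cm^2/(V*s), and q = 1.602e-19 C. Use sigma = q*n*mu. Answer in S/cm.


Step 1: sigma = q * n * mu
Step 2: sigma = 1.602e-19 * 2.00e+15 * 1152
Step 3: sigma = 3.691e-01 S/cm

3.691e-01


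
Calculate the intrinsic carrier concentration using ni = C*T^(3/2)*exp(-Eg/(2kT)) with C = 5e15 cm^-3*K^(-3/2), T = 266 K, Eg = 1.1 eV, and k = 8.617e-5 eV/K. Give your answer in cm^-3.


Step 1: Compute kT = 8.617e-5 * 266 = 0.02292122 eV
Step 2: Exponent = -Eg/(2kT) = -1.1/(2*0.02292122) = -23.99523
Step 3: T^(3/2) = 266^1.5 = 4338.33
Step 4: ni = 5e15 * 4338.33 * exp(-23.99523) = 8.23e+08 cm^-3

8.23e+08


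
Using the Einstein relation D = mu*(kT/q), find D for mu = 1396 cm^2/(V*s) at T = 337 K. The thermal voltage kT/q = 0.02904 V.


Step 1: D = mu * (kT/q)
Step 2: D = 1396 * 0.02904
Step 3: D = 40.54 cm^2/s

40.54


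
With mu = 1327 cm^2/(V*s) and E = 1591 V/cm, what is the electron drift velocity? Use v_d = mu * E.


Step 1: v_d = mu * E
Step 2: v_d = 1327 * 1591 = 2111257
Step 3: v_d = 2.11e+06 cm/s

2.11e+06


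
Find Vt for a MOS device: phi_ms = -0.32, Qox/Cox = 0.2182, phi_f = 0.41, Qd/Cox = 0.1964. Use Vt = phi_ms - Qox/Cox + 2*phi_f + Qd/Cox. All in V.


Step 1: Vt = phi_ms - Qox/Cox + 2*phi_f + Qd/Cox
Step 2: Vt = -0.32 - 0.2182 + 2*0.41 + 0.1964
Step 3: Vt = -0.32 - 0.2182 + 0.82 + 0.1964
Step 4: Vt = 0.4782 V

0.4782


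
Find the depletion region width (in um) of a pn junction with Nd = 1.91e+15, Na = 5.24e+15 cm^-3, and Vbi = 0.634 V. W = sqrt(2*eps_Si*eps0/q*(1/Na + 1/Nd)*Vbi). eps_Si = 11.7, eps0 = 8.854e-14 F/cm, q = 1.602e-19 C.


Step 1: 1/Na + 1/Nd = 1/5.24e+15 + 1/1.91e+15 = 7.14400e-16
Step 2: 2*eps*eps0/q = 2*11.7*8.854e-14/1.602e-19 = 1.293281e+07
Step 3: W^2 = 1.293281e+07 * 7.14400e-16 * 0.634 = 5.85765e-09
Step 4: W = sqrt(5.85765e-09) = 7.654e-05 cm = 0.7654 um

0.7654


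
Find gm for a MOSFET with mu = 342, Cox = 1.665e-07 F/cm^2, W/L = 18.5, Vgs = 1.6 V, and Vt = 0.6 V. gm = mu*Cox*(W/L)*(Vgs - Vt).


Step 1: Vov = Vgs - Vt = 1.6 - 0.6 = 1.0 V
Step 2: gm = mu * Cox * (W/L) * Vov
Step 3: gm = 342 * 1.665e-07 * 18.5 * 1.0 = 1.05e-03 S

1.05e-03


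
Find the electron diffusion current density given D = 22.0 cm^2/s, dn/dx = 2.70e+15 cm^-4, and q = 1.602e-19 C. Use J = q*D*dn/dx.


Step 1: J = q * D * (dn/dx)
Step 2: J = 1.602e-19 * 22.0 * 2.70e+15
Step 3: J = 9.52e-03 A/cm^2

9.52e-03


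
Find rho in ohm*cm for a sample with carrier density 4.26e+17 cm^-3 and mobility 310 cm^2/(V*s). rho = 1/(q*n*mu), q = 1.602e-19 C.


Step 1: sigma = q * n * mu = 1.602e-19 * 4.26e+17 * 310 = 2.11560e+01 S/cm
Step 2: rho = 1 / sigma = 1 / 2.11560e+01 = 0.04727 ohm*cm

0.04727


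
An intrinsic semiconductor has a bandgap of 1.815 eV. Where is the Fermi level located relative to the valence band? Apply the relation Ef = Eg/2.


Step 1: For an intrinsic semiconductor, the Fermi level sits at midgap.
Step 2: Ef = Eg / 2 = 1.815 / 2 = 0.9075 eV

0.9075


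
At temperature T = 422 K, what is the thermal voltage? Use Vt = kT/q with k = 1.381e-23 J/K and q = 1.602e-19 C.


Step 1: kT = 1.381e-23 * 422 = 5.82782e-21 J
Step 2: Vt = kT/q = 5.82782e-21 / 1.602e-19
Step 3: Vt = 0.03638 V

0.03638


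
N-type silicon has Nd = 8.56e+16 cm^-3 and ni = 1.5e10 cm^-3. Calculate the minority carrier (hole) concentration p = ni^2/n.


Step 1: Since Nd >> ni, n ≈ Nd = 8.56e+16 cm^-3
Step 2: p = ni^2 / n = (1.5e10)^2 / 8.56e+16
Step 3: p = 2.25e20 / 8.56e+16 = 2.63e+03 cm^-3

2.63e+03


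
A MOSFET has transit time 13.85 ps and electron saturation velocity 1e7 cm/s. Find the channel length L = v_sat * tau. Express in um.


Step 1: tau in seconds = 13.85 ps * 1e-12 = 1.3850e-11 s
Step 2: L = v_sat * tau = 1e7 * 1.3850e-11 = 1.3850e-04 cm
Step 3: L in um = 1.3850e-04 * 1e4 = 1.385 um

1.385


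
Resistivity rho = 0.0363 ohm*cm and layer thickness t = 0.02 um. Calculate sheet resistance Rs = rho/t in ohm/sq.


Step 1: Convert thickness to cm: t = 0.02 um = 2.0000e-06 cm
Step 2: Rs = rho / t = 0.0363 / 2.0000e-06
Step 3: Rs = 18150.0 ohm/sq

18150.0


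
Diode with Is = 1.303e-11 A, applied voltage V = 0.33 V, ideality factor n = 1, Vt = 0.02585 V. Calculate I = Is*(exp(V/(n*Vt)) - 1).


Step 1: V/(n*Vt) = 0.33/(1*0.02585) = 12.7660
Step 2: exp(12.7660) = 3.5011e+05
Step 3: I = 1.303e-11 * (3.5011e+05 - 1) = 4.56e-06 A

4.56e-06


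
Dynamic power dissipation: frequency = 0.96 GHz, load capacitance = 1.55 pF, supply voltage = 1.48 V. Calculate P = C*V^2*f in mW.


Step 1: V^2 = 1.48^2 = 2.1904 V^2
Step 2: P = C*V^2*f = 1.55e-12 F * 2.1904 * 0.96e9 Hz
Step 3: P = 3.2593152e-03 W
Step 4: P = 3.259 mW

3.259


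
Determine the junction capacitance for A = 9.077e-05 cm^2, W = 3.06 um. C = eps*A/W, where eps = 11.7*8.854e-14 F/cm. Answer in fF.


Step 1: eps_Si = 11.7 * 8.854e-14 = 1.035918e-12 F/cm
Step 2: W in cm = 3.06 * 1e-4 = 3.06e-04 cm
Step 3: C = 1.035918e-12 * 9.077e-05 / 3.06e-04 = 3.072885e-13 F
Step 4: C = 307.29 fF

307.29


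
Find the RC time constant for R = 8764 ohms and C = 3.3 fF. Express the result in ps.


Step 1: tau = R * C
Step 2: tau = 8764 * 3.3 fF = 8764 * 3.3e-15 F
Step 3: tau = 2.89212e-11 s = 28.9212 ps

28.9212


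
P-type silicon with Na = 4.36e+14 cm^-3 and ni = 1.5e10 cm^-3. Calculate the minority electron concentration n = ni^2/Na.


Step 1: Majority hole concentration p ≈ Na = 4.36e+14 cm^-3
Step 2: n = ni^2 / Na = (1.5e10)^2 / 4.36e+14
Step 3: n = 5.16e+05 cm^-3

5.16e+05


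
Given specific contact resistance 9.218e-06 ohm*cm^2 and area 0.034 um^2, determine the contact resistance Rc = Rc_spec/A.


Step 1: Convert area to cm^2: 0.034 um^2 = 3.4000e-10 cm^2
Step 2: Rc = Rc_spec / A = 9.218e-06 / 3.4000e-10
Step 3: Rc = 2.71e+04 ohms

2.71e+04


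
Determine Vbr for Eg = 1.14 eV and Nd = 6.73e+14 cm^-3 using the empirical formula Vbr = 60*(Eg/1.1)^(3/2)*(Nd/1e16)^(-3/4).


Step 1: Eg/1.1 = 1.14/1.1 = 1.036364
Step 2: (Eg/1.1)^1.5 = 1.036364^1.5 = 1.055039
Step 3: (Nd/1e16)^(-0.75) = (0.0673)^(-0.75) = 7.568132
Step 4: Vbr = 60 * 1.055039 * 7.568132 = 479.1 V

479.1


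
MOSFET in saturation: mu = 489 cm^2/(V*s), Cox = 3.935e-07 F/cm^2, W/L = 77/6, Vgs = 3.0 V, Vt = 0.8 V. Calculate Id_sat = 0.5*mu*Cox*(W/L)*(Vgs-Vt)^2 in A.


Step 1: Overdrive voltage Vov = Vgs - Vt = 3.0 - 0.8 = 2.2 V
Step 2: W/L = 77/6 = 12.8333
Step 3: Id = 0.5 * 489 * 3.935e-07 * 12.8333 * 2.2^2
Step 4: Id = 5.98e-03 A

5.98e-03


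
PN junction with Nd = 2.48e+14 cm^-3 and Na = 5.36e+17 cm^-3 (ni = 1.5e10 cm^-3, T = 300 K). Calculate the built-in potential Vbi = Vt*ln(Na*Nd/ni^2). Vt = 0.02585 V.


Step 1: Compute Na*Nd/ni^2 = 5.36e+17 * 2.48e+14 / (1.5e10)^2 = 5.9079e+11
Step 2: ln(5.9079e+11) = 27.1047
Step 3: Vbi = 0.02585 * 27.1047 = 0.701 V

0.701


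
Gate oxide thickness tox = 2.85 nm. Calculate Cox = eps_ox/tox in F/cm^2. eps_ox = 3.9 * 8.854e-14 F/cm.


Step 1: eps_ox = 3.9 * 8.854e-14 = 3.45306e-13 F/cm
Step 2: tox in cm = 2.85 nm * 1e-7 = 2.8500e-07 cm
Step 3: Cox = 3.45306e-13 / 2.8500e-07 = 1.21e-06 F/cm^2

1.21e-06


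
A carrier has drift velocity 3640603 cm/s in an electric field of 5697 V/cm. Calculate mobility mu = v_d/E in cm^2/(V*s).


Step 1: mu = v_d / E
Step 2: mu = 3640603 / 5697
Step 3: mu = 639.04 cm^2/(V*s)

639.04


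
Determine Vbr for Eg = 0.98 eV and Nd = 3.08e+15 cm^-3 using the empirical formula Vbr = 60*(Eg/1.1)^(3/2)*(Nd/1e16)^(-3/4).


Step 1: Eg/1.1 = 0.98/1.1 = 0.890909
Step 2: (Eg/1.1)^1.5 = 0.890909^1.5 = 0.840911
Step 3: (Nd/1e16)^(-0.75) = (0.308)^(-0.75) = 2.418728
Step 4: Vbr = 60 * 0.840911 * 2.418728 = 122.0 V

122.0


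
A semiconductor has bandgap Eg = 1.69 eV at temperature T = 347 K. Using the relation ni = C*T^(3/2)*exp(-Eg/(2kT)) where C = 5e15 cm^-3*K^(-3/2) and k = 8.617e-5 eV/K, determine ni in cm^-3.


Step 1: Compute kT = 8.617e-5 * 347 = 0.02990099 eV
Step 2: Exponent = -Eg/(2kT) = -1.69/(2*0.02990099) = -28.25993
Step 3: T^(3/2) = 347^1.5 = 6463.89
Step 4: ni = 5e15 * 6463.89 * exp(-28.25993) = 1.72e+07 cm^-3

1.72e+07


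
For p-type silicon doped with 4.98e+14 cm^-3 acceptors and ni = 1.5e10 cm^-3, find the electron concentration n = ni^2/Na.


Step 1: Majority hole concentration p ≈ Na = 4.98e+14 cm^-3
Step 2: n = ni^2 / Na = (1.5e10)^2 / 4.98e+14
Step 3: n = 4.52e+05 cm^-3

4.52e+05


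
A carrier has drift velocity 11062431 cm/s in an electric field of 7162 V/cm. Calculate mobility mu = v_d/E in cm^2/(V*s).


Step 1: mu = v_d / E
Step 2: mu = 11062431 / 7162
Step 3: mu = 1544.6 cm^2/(V*s)

1544.6


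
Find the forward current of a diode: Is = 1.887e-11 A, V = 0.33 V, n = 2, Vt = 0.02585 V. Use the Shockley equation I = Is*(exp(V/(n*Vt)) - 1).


Step 1: V/(n*Vt) = 0.33/(2*0.02585) = 6.3830
Step 2: exp(6.3830) = 5.9170e+02
Step 3: I = 1.887e-11 * (5.9170e+02 - 1) = 1.11e-08 A

1.11e-08


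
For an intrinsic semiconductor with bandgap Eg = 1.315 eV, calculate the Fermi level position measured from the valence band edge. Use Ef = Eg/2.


Step 1: For an intrinsic semiconductor, the Fermi level sits at midgap.
Step 2: Ef = Eg / 2 = 1.315 / 2 = 0.6575 eV

0.6575


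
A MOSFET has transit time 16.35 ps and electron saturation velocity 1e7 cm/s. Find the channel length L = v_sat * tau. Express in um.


Step 1: tau in seconds = 16.35 ps * 1e-12 = 1.6350e-11 s
Step 2: L = v_sat * tau = 1e7 * 1.6350e-11 = 1.6350e-04 cm
Step 3: L in um = 1.6350e-04 * 1e4 = 1.635 um

1.635


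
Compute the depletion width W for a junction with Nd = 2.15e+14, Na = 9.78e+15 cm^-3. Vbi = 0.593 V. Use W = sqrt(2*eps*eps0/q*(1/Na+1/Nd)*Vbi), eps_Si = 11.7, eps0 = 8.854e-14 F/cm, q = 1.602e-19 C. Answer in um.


Step 1: 1/Na + 1/Nd = 1/9.78e+15 + 1/2.15e+14 = 4.75341e-15
Step 2: 2*eps*eps0/q = 2*11.7*8.854e-14/1.602e-19 = 1.293281e+07
Step 3: W^2 = 1.293281e+07 * 4.75341e-15 * 0.593 = 3.64546e-08
Step 4: W = sqrt(3.64546e-08) = 1.909e-04 cm = 1.909 um

1.909


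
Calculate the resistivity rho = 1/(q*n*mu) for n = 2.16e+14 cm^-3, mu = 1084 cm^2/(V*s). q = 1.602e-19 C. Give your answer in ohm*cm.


Step 1: sigma = q * n * mu = 1.602e-19 * 2.16e+14 * 1084 = 3.75099e-02 S/cm
Step 2: rho = 1 / sigma = 1 / 3.75099e-02 = 26.66 ohm*cm

26.66


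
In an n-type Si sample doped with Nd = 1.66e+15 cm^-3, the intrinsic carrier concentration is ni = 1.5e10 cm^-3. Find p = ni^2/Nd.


Step 1: Since Nd >> ni, n ≈ Nd = 1.66e+15 cm^-3
Step 2: p = ni^2 / n = (1.5e10)^2 / 1.66e+15
Step 3: p = 2.25e20 / 1.66e+15 = 1.36e+05 cm^-3

1.36e+05


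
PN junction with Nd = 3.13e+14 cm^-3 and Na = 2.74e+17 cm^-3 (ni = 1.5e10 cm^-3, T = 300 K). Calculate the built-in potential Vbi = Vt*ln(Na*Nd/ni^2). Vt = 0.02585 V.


Step 1: Compute Na*Nd/ni^2 = 2.74e+17 * 3.13e+14 / (1.5e10)^2 = 3.8116e+11
Step 2: ln(3.8116e+11) = 26.6665
Step 3: Vbi = 0.02585 * 26.6665 = 0.689 V

0.689


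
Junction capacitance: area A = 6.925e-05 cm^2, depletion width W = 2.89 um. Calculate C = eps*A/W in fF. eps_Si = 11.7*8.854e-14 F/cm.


Step 1: eps_Si = 11.7 * 8.854e-14 = 1.035918e-12 F/cm
Step 2: W in cm = 2.89 * 1e-4 = 2.89e-04 cm
Step 3: C = 1.035918e-12 * 6.925e-05 / 2.89e-04 = 2.482260e-13 F
Step 4: C = 248.23 fF

248.23


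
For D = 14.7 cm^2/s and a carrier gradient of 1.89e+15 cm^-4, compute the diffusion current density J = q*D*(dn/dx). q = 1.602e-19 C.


Step 1: J = q * D * (dn/dx)
Step 2: J = 1.602e-19 * 14.7 * 1.89e+15
Step 3: J = 4.45e-03 A/cm^2

4.45e-03


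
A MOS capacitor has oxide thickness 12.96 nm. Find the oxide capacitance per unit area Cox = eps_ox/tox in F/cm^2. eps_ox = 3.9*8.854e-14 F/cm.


Step 1: eps_ox = 3.9 * 8.854e-14 = 3.45306e-13 F/cm
Step 2: tox in cm = 12.96 nm * 1e-7 = 1.2960e-06 cm
Step 3: Cox = 3.45306e-13 / 1.2960e-06 = 2.66e-07 F/cm^2

2.66e-07


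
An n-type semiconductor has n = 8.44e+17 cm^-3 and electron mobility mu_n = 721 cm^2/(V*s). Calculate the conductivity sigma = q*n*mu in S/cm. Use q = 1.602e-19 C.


Step 1: sigma = q * n * mu
Step 2: sigma = 1.602e-19 * 8.44e+17 * 721
Step 3: sigma = 9.749e+01 S/cm

9.749e+01


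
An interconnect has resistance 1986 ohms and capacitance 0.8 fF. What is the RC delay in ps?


Step 1: tau = R * C
Step 2: tau = 1986 * 0.8 fF = 1986 * 8.0e-16 F
Step 3: tau = 1.5888e-12 s = 1.5888 ps

1.5888


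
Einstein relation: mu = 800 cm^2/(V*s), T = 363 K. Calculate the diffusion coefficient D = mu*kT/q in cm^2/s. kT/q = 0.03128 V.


Step 1: D = mu * (kT/q)
Step 2: D = 800 * 0.03128
Step 3: D = 25.02 cm^2/s

25.02


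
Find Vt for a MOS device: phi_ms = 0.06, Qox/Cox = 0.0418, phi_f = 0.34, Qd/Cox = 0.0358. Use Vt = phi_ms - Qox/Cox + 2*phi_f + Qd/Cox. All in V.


Step 1: Vt = phi_ms - Qox/Cox + 2*phi_f + Qd/Cox
Step 2: Vt = 0.06 - 0.0418 + 2*0.34 + 0.0358
Step 3: Vt = 0.06 - 0.0418 + 0.68 + 0.0358
Step 4: Vt = 0.734 V

0.734


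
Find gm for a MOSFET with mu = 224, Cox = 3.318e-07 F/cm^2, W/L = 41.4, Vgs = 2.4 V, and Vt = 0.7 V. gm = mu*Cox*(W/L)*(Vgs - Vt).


Step 1: Vov = Vgs - Vt = 2.4 - 0.7 = 1.7 V
Step 2: gm = mu * Cox * (W/L) * Vov
Step 3: gm = 224 * 3.318e-07 * 41.4 * 1.7 = 5.23e-03 S

5.23e-03


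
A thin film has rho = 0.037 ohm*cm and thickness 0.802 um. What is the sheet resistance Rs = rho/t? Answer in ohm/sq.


Step 1: Convert thickness to cm: t = 0.802 um = 8.0200e-05 cm
Step 2: Rs = rho / t = 0.037 / 8.0200e-05
Step 3: Rs = 461.3 ohm/sq

461.3


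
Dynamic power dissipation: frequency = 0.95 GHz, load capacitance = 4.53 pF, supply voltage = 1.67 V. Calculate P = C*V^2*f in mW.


Step 1: V^2 = 1.67^2 = 2.7889 V^2
Step 2: P = C*V^2*f = 4.53e-12 F * 2.7889 * 0.95e9 Hz
Step 3: P = 1.200203115e-02 W
Step 4: P = 12.002 mW

12.002


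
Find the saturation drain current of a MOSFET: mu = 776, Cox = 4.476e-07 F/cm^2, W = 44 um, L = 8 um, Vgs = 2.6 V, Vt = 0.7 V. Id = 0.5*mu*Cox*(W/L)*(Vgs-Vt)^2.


Step 1: Overdrive voltage Vov = Vgs - Vt = 2.6 - 0.7 = 1.9 V
Step 2: W/L = 44/8 = 5.5
Step 3: Id = 0.5 * 776 * 4.476e-07 * 5.5 * 1.9^2
Step 4: Id = 3.45e-03 A

3.45e-03


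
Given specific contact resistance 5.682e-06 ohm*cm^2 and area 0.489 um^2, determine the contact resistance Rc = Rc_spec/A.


Step 1: Convert area to cm^2: 0.489 um^2 = 4.8900e-09 cm^2
Step 2: Rc = Rc_spec / A = 5.682e-06 / 4.8900e-09
Step 3: Rc = 1.16e+03 ohms

1.16e+03


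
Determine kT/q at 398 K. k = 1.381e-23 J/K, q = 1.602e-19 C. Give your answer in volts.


Step 1: kT = 1.381e-23 * 398 = 5.49638e-21 J
Step 2: Vt = kT/q = 5.49638e-21 / 1.602e-19
Step 3: Vt = 0.03431 V

0.03431


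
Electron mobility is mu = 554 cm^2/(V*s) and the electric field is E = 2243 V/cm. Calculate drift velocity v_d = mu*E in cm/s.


Step 1: v_d = mu * E
Step 2: v_d = 554 * 2243 = 1242622
Step 3: v_d = 1.24e+06 cm/s

1.24e+06


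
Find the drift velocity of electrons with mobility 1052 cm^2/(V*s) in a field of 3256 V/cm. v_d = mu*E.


Step 1: v_d = mu * E
Step 2: v_d = 1052 * 3256 = 3425312
Step 3: v_d = 3.43e+06 cm/s

3.43e+06


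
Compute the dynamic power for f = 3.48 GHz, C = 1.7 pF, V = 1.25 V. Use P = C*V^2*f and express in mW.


Step 1: V^2 = 1.25^2 = 1.5625 V^2
Step 2: P = C*V^2*f = 1.7e-12 F * 1.5625 * 3.48e9 Hz
Step 3: P = 9.24375e-03 W
Step 4: P = 9.244 mW

9.244


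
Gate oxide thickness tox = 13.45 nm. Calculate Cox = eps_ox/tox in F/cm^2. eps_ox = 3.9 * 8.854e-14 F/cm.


Step 1: eps_ox = 3.9 * 8.854e-14 = 3.45306e-13 F/cm
Step 2: tox in cm = 13.45 nm * 1e-7 = 1.3450e-06 cm
Step 3: Cox = 3.45306e-13 / 1.3450e-06 = 2.57e-07 F/cm^2

2.57e-07


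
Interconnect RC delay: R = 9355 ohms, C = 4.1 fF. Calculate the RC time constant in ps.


Step 1: tau = R * C
Step 2: tau = 9355 * 4.1 fF = 9355 * 4.1e-15 F
Step 3: tau = 3.83555e-11 s = 38.3555 ps

38.3555


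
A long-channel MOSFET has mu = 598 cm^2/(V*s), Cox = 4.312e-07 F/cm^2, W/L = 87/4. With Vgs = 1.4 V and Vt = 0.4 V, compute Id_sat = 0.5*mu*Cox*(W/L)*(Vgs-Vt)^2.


Step 1: Overdrive voltage Vov = Vgs - Vt = 1.4 - 0.4 = 1.0 V
Step 2: W/L = 87/4 = 21.75
Step 3: Id = 0.5 * 598 * 4.312e-07 * 21.75 * 1.0^2
Step 4: Id = 2.80e-03 A

2.80e-03


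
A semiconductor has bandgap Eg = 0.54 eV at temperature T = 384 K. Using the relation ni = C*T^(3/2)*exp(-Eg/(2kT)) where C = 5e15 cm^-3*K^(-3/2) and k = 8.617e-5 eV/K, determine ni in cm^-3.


Step 1: Compute kT = 8.617e-5 * 384 = 0.03308928 eV
Step 2: Exponent = -Eg/(2kT) = -0.54/(2*0.03308928) = -8.15974
Step 3: T^(3/2) = 384^1.5 = 7524.83
Step 4: ni = 5e15 * 7524.83 * exp(-8.15974) = 1.08e+16 cm^-3

1.08e+16


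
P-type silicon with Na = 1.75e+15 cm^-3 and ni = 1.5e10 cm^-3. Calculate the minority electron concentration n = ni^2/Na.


Step 1: Majority hole concentration p ≈ Na = 1.75e+15 cm^-3
Step 2: n = ni^2 / Na = (1.5e10)^2 / 1.75e+15
Step 3: n = 1.29e+05 cm^-3

1.29e+05


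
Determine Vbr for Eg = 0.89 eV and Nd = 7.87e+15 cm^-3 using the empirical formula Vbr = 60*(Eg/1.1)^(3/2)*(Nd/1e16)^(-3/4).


Step 1: Eg/1.1 = 0.89/1.1 = 0.809091
Step 2: (Eg/1.1)^1.5 = 0.809091^1.5 = 0.727773
Step 3: (Nd/1e16)^(-0.75) = (0.787)^(-0.75) = 1.196793
Step 4: Vbr = 60 * 0.727773 * 1.196793 = 52.3 V

52.3


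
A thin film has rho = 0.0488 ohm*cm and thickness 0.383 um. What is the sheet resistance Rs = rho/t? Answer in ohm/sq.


Step 1: Convert thickness to cm: t = 0.383 um = 3.8300e-05 cm
Step 2: Rs = rho / t = 0.0488 / 3.8300e-05
Step 3: Rs = 1274.2 ohm/sq

1274.2


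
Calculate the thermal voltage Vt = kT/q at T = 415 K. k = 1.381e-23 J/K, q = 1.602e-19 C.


Step 1: kT = 1.381e-23 * 415 = 5.73115e-21 J
Step 2: Vt = kT/q = 5.73115e-21 / 1.602e-19
Step 3: Vt = 0.03577 V

0.03577


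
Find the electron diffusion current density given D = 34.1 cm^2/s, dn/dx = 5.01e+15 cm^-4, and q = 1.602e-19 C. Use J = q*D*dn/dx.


Step 1: J = q * D * (dn/dx)
Step 2: J = 1.602e-19 * 34.1 * 5.01e+15
Step 3: J = 2.74e-02 A/cm^2

2.74e-02


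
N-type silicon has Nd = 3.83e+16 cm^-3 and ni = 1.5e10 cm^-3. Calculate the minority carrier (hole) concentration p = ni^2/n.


Step 1: Since Nd >> ni, n ≈ Nd = 3.83e+16 cm^-3
Step 2: p = ni^2 / n = (1.5e10)^2 / 3.83e+16
Step 3: p = 2.25e20 / 3.83e+16 = 5.87e+03 cm^-3

5.87e+03


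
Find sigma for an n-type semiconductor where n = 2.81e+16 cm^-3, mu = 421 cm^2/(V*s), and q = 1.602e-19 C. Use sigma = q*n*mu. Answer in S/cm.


Step 1: sigma = q * n * mu
Step 2: sigma = 1.602e-19 * 2.81e+16 * 421
Step 3: sigma = 1.895e+00 S/cm

1.895e+00


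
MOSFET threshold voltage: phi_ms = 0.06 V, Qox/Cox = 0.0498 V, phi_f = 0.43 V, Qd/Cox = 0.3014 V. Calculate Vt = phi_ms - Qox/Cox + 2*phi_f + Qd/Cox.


Step 1: Vt = phi_ms - Qox/Cox + 2*phi_f + Qd/Cox
Step 2: Vt = 0.06 - 0.0498 + 2*0.43 + 0.3014
Step 3: Vt = 0.06 - 0.0498 + 0.86 + 0.3014
Step 4: Vt = 1.1716 V

1.1716


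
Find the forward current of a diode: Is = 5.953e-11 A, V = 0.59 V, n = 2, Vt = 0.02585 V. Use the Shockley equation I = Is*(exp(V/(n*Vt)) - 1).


Step 1: V/(n*Vt) = 0.59/(2*0.02585) = 11.4120
Step 2: exp(11.4120) = 9.0400e+04
Step 3: I = 5.953e-11 * (9.0400e+04 - 1) = 5.38e-06 A

5.38e-06


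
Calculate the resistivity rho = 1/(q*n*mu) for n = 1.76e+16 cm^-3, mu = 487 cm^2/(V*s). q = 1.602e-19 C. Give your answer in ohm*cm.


Step 1: sigma = q * n * mu = 1.602e-19 * 1.76e+16 * 487 = 1.37311e+00 S/cm
Step 2: rho = 1 / sigma = 1 / 1.37311e+00 = 0.7283 ohm*cm

0.7283


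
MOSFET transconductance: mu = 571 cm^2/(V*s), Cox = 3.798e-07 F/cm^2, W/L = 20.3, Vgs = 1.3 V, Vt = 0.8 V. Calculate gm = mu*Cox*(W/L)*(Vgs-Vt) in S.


Step 1: Vov = Vgs - Vt = 1.3 - 0.8 = 0.5 V
Step 2: gm = mu * Cox * (W/L) * Vov
Step 3: gm = 571 * 3.798e-07 * 20.3 * 0.5 = 2.20e-03 S

2.20e-03


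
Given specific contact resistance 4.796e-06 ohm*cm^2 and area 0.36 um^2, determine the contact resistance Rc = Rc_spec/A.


Step 1: Convert area to cm^2: 0.36 um^2 = 3.6000e-09 cm^2
Step 2: Rc = Rc_spec / A = 4.796e-06 / 3.6000e-09
Step 3: Rc = 1.33e+03 ohms

1.33e+03


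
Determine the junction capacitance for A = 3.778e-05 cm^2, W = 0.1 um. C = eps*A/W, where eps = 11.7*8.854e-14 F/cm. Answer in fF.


Step 1: eps_Si = 11.7 * 8.854e-14 = 1.035918e-12 F/cm
Step 2: W in cm = 0.1 * 1e-4 = 1.00e-05 cm
Step 3: C = 1.035918e-12 * 3.778e-05 / 1.00e-05 = 3.913698e-12 F
Step 4: C = 3913.7 fF

3913.7


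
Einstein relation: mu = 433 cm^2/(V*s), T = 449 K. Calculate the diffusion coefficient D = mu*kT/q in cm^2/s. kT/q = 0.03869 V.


Step 1: D = mu * (kT/q)
Step 2: D = 433 * 0.03869
Step 3: D = 16.75 cm^2/s

16.75


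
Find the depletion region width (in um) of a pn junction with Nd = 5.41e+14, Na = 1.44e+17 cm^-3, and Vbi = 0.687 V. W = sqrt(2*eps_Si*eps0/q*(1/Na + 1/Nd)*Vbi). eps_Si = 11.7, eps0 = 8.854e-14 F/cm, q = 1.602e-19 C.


Step 1: 1/Na + 1/Nd = 1/1.44e+17 + 1/5.41e+14 = 1.85537e-15
Step 2: 2*eps*eps0/q = 2*11.7*8.854e-14/1.602e-19 = 1.293281e+07
Step 3: W^2 = 1.293281e+07 * 1.85537e-15 * 0.687 = 1.64847e-08
Step 4: W = sqrt(1.64847e-08) = 1.284e-04 cm = 1.284 um

1.284


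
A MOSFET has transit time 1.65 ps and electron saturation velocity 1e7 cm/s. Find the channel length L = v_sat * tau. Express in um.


Step 1: tau in seconds = 1.65 ps * 1e-12 = 1.6500e-12 s
Step 2: L = v_sat * tau = 1e7 * 1.6500e-12 = 1.6500e-05 cm
Step 3: L in um = 1.6500e-05 * 1e4 = 0.165 um

0.165


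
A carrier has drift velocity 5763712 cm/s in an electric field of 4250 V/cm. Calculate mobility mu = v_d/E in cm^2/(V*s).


Step 1: mu = v_d / E
Step 2: mu = 5763712 / 4250
Step 3: mu = 1356.17 cm^2/(V*s)

1356.17
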